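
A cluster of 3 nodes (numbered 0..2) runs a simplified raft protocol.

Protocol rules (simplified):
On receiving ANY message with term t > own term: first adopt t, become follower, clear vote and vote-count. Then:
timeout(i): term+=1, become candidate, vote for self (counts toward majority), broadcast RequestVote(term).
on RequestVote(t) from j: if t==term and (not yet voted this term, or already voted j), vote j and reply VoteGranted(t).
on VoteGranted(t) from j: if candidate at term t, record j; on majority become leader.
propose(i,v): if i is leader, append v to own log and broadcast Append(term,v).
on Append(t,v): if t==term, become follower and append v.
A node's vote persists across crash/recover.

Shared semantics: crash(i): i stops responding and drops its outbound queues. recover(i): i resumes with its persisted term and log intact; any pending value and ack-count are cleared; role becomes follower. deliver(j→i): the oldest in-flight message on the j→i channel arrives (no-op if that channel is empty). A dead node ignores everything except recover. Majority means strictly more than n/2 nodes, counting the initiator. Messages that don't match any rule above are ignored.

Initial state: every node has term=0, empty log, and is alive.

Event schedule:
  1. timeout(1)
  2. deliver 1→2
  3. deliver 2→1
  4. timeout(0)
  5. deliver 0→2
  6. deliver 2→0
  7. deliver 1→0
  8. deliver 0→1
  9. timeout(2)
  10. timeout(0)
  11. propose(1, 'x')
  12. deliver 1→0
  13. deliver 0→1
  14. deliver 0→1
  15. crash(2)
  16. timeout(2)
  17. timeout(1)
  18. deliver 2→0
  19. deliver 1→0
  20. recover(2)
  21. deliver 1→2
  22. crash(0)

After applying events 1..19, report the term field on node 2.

[1] timeout(1) → N1(cand t1 [-])
[2] deliver 1→2 → N2(foll t1 [-])
[3] deliver 2→1 → N1(lead t1 [-])
[4] timeout(0) → N0(cand t1 [-])
[5] deliver 0→2 → ∅
[6] deliver 2→0 → ∅
[7] deliver 1→0 → ∅
[8] deliver 0→1 → ∅
[9] timeout(2) → N2(cand t2 [-])
[10] timeout(0) → N0(cand t2 [-])
[11] propose(1,'x') → N1(lead t1 [x])
[12] deliver 1→0 → ∅
[13] deliver 0→1 → N1(foll t2 [x])
[14] deliver 0→1 → ∅
[15] crash(2) → N2(✗cand t2 [-])
[16] timeout(2) → ∅
[17] timeout(1) → N1(cand t3 [x])
[18] deliver 2→0 → ∅
[19] deliver 1→0 → N0(lead t2 [-])

2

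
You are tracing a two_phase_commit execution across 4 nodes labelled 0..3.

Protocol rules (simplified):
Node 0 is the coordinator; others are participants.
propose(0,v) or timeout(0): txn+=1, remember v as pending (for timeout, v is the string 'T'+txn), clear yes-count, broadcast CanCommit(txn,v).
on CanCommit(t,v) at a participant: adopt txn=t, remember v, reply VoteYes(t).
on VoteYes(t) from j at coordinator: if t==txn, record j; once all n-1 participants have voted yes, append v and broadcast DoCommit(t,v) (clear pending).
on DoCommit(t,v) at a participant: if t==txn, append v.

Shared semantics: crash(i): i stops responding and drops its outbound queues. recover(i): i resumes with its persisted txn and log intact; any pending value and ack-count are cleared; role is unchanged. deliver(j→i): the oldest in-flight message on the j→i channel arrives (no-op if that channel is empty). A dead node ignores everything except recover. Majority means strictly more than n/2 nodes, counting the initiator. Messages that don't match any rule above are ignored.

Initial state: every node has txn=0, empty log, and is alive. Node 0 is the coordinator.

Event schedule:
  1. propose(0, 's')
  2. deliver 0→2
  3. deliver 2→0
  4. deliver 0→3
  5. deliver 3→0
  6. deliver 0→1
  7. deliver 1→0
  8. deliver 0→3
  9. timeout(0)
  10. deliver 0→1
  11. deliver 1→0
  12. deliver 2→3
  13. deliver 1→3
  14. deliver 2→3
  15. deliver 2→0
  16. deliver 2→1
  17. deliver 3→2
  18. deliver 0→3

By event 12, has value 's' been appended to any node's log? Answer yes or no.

yes

e1 propose(0,'s'): 0[coor,t=1,-]
e2 deliver 0→2: 2[part,t=1,-]
e3 deliver 2→0: ·
e4 deliver 0→3: 3[part,t=1,-]
e5 deliver 3→0: ·
e6 deliver 0→1: 1[part,t=1,-]
e7 deliver 1→0: 0[coor,t=1,s]
e8 deliver 0→3: 3[part,t=1,s]
e9 timeout(0): 0[coor,t=2,s]
e10 deliver 0→1: 1[part,t=1,s]
e11 deliver 1→0: ·
e12 deliver 2→3: ·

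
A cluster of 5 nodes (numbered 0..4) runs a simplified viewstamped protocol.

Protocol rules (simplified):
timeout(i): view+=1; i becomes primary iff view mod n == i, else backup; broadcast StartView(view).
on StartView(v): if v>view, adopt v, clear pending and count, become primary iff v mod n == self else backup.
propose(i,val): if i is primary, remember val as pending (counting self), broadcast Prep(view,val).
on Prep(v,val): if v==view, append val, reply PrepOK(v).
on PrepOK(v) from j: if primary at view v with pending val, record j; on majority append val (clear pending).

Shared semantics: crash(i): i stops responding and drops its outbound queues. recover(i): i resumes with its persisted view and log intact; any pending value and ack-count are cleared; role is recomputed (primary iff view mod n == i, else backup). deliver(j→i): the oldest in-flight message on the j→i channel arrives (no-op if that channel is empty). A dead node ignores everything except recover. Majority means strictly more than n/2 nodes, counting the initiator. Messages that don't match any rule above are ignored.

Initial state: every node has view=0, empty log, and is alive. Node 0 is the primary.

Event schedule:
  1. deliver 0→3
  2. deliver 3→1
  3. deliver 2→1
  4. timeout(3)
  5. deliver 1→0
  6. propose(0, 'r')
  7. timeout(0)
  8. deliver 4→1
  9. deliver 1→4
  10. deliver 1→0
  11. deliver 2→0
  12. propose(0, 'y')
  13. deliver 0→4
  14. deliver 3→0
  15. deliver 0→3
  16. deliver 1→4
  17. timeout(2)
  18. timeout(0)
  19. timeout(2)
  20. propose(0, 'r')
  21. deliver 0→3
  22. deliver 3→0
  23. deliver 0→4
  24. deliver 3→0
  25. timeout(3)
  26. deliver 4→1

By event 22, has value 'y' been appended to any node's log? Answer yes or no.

[1] deliver 0→3 → ∅
[2] deliver 3→1 → ∅
[3] deliver 2→1 → ∅
[4] timeout(3) → N3(back v1 [-])
[5] deliver 1→0 → ∅
[6] propose(0,'r') → ∅
[7] timeout(0) → N0(back v1 [-])
[8] deliver 4→1 → ∅
[9] deliver 1→4 → ∅
[10] deliver 1→0 → ∅
[11] deliver 2→0 → ∅
[12] propose(0,'y') → ∅
[13] deliver 0→4 → N4(back v0 [r])
[14] deliver 3→0 → ∅
[15] deliver 0→3 → ∅
[16] deliver 1→4 → ∅
[17] timeout(2) → N2(back v1 [-])
[18] timeout(0) → N0(back v2 [-])
[19] timeout(2) → N2(prim v2 [-])
[20] propose(0,'r') → ∅
[21] deliver 0→3 → ∅
[22] deliver 3→0 → ∅

no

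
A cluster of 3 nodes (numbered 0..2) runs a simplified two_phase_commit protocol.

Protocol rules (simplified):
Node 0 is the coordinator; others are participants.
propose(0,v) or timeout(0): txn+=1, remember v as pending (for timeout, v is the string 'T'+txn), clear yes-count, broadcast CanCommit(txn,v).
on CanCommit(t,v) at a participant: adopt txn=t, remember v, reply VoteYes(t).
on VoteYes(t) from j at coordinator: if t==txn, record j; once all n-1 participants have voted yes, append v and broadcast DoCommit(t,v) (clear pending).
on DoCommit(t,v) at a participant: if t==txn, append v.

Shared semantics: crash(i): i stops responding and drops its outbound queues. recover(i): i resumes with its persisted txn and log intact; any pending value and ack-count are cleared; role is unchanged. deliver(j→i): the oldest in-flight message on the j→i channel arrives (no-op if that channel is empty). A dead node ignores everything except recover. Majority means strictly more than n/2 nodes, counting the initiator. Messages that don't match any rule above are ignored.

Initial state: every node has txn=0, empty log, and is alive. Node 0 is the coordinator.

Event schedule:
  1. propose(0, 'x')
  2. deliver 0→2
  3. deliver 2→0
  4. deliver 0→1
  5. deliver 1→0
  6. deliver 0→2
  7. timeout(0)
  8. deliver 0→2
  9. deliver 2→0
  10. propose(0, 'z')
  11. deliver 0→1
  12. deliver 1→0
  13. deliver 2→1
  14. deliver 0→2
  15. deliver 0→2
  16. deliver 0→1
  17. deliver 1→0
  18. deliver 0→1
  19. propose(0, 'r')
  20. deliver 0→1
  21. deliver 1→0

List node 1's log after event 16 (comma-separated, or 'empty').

x

after 1 — propose(0,'x'): n0:coor/t1/[-]
after 2 — deliver 0→2: n2:part/t1/[-]
after 3 — deliver 2→0: ·
after 4 — deliver 0→1: n1:part/t1/[-]
after 5 — deliver 1→0: n0:coor/t1/[x]
after 6 — deliver 0→2: n2:part/t1/[x]
after 7 — timeout(0): n0:coor/t2/[x]
after 8 — deliver 0→2: n2:part/t2/[x]
after 9 — deliver 2→0: ·
after 10 — propose(0,'z'): n0:coor/t3/[x]
after 11 — deliver 0→1: n1:part/t1/[x]
after 12 — deliver 1→0: ·
after 13 — deliver 2→1: ·
after 14 — deliver 0→2: n2:part/t3/[x]
after 15 — deliver 0→2: ·
after 16 — deliver 0→1: n1:part/t2/[x]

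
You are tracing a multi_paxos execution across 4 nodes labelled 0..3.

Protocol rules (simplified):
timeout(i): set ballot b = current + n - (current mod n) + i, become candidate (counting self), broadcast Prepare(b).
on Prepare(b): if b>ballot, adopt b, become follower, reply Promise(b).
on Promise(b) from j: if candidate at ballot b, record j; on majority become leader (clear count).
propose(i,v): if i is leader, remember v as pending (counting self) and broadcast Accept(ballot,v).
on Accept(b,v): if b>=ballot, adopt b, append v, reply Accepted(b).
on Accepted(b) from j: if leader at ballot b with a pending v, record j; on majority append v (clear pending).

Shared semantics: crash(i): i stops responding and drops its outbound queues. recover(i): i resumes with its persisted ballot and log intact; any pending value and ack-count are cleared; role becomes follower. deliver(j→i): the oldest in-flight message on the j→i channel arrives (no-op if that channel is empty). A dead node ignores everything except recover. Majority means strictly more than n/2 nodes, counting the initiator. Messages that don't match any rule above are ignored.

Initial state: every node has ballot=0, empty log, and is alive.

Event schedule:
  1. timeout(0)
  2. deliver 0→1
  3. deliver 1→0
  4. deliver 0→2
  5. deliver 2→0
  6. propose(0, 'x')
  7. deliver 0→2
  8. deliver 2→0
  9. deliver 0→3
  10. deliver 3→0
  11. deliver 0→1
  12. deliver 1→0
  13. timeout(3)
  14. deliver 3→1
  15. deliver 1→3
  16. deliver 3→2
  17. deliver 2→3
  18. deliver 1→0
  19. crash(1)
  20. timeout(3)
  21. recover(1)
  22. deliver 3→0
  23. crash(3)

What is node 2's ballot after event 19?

11

after 1 — timeout(0): n0:cand/b4/[-]
after 2 — deliver 0→1: n1:foll/b4/[-]
after 3 — deliver 1→0: ·
after 4 — deliver 0→2: n2:foll/b4/[-]
after 5 — deliver 2→0: n0:lead/b4/[-]
after 6 — propose(0,'x'): ·
after 7 — deliver 0→2: n2:foll/b4/[x]
after 8 — deliver 2→0: ·
after 9 — deliver 0→3: n3:foll/b4/[-]
after 10 — deliver 3→0: ·
after 11 — deliver 0→1: n1:foll/b4/[x]
after 12 — deliver 1→0: n0:lead/b4/[x]
after 13 — timeout(3): n3:cand/b11/[-]
after 14 — deliver 3→1: n1:foll/b11/[x]
after 15 — deliver 1→3: ·
after 16 — deliver 3→2: n2:foll/b11/[x]
after 17 — deliver 2→3: n3:lead/b11/[-]
after 18 — deliver 1→0: ·
after 19 — crash(1): n1:✗foll/b11/[x]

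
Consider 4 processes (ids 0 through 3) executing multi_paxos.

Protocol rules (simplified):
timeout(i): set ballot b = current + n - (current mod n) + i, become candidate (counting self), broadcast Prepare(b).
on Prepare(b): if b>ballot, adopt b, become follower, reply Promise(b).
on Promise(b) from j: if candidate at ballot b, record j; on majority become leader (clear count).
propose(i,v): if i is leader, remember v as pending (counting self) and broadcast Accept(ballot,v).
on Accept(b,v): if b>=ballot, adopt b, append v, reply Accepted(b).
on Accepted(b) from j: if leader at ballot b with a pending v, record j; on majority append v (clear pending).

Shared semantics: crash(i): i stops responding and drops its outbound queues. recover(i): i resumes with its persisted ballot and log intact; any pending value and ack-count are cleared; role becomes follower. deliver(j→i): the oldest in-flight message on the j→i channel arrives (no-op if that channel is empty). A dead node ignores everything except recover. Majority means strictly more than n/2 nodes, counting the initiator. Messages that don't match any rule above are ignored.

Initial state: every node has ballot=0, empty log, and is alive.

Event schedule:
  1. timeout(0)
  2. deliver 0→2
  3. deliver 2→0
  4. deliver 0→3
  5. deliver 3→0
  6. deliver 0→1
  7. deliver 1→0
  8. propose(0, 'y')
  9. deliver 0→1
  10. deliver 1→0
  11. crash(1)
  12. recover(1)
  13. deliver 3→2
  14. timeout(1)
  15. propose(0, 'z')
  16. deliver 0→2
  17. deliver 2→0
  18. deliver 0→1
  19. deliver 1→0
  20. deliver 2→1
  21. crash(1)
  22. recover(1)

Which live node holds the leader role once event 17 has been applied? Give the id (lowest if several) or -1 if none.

after 1 — timeout(0): n0:cand/b4/[-]
after 2 — deliver 0→2: n2:foll/b4/[-]
after 3 — deliver 2→0: ·
after 4 — deliver 0→3: n3:foll/b4/[-]
after 5 — deliver 3→0: n0:lead/b4/[-]
after 6 — deliver 0→1: n1:foll/b4/[-]
after 7 — deliver 1→0: ·
after 8 — propose(0,'y'): ·
after 9 — deliver 0→1: n1:foll/b4/[y]
after 10 — deliver 1→0: ·
after 11 — crash(1): n1:✗foll/b4/[y]
after 12 — recover(1): n1:foll/b4/[y]
after 13 — deliver 3→2: ·
after 14 — timeout(1): n1:cand/b9/[y]
after 15 — propose(0,'z'): ·
after 16 — deliver 0→2: n2:foll/b4/[y]
after 17 — deliver 2→0: ·

0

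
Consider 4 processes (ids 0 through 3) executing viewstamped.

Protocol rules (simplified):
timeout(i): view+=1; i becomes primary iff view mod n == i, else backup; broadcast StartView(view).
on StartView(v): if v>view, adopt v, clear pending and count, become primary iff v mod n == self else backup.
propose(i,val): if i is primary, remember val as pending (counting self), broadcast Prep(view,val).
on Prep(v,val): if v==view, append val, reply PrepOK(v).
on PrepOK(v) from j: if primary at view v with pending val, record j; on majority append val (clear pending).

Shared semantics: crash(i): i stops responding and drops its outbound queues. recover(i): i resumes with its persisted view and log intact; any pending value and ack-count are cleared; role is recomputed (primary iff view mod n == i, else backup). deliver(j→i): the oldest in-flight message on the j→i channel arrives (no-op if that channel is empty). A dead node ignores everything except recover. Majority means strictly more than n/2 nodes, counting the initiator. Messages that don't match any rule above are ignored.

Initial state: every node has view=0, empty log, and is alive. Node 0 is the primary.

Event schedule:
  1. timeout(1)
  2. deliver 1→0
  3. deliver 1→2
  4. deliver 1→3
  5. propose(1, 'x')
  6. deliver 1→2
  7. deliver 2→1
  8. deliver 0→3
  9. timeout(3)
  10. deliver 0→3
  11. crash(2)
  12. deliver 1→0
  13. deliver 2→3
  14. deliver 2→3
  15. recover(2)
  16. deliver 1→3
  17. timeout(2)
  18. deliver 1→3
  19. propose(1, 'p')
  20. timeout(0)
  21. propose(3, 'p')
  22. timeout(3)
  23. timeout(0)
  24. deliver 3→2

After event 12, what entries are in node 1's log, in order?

empty

1. timeout(1):  <1:prim v1 ->
2. deliver 1→0:  <0:back v1 ->
3. deliver 1→2:  <2:back v1 ->
4. deliver 1→3:  <3:back v1 ->
5. propose(1,'x'):  nop
6. deliver 1→2:  <2:back v1 x>
7. deliver 2→1:  nop
8. deliver 0→3:  nop
9. timeout(3):  <3:back v2 ->
10. deliver 0→3:  nop
11. crash(2):  <2:✗back v1 x>
12. deliver 1→0:  <0:back v1 x>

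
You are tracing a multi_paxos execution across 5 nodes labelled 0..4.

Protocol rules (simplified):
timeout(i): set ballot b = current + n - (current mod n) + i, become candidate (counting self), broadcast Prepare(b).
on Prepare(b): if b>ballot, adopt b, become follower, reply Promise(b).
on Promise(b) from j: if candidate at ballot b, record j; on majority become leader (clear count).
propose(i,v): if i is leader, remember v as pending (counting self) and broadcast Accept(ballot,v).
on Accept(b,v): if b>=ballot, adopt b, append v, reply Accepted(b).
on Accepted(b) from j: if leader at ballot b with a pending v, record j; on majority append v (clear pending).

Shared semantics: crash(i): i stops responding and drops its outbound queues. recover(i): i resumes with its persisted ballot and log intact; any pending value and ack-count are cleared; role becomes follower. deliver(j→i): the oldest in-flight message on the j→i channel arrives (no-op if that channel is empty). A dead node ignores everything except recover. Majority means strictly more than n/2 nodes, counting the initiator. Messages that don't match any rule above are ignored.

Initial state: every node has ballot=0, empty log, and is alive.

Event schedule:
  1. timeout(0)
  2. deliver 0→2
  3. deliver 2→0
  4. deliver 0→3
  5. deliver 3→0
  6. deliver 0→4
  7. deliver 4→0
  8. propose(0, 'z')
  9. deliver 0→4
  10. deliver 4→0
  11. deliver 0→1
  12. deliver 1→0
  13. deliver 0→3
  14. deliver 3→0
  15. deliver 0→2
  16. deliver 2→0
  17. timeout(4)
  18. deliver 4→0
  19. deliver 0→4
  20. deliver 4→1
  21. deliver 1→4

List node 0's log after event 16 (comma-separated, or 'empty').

z

1. timeout(0):  <0:cand b5 ->
2. deliver 0→2:  <2:foll b5 ->
3. deliver 2→0:  nop
4. deliver 0→3:  <3:foll b5 ->
5. deliver 3→0:  <0:lead b5 ->
6. deliver 0→4:  <4:foll b5 ->
7. deliver 4→0:  nop
8. propose(0,'z'):  nop
9. deliver 0→4:  <4:foll b5 z>
10. deliver 4→0:  nop
11. deliver 0→1:  <1:foll b5 ->
12. deliver 1→0:  nop
13. deliver 0→3:  <3:foll b5 z>
14. deliver 3→0:  <0:lead b5 z>
15. deliver 0→2:  <2:foll b5 z>
16. deliver 2→0:  nop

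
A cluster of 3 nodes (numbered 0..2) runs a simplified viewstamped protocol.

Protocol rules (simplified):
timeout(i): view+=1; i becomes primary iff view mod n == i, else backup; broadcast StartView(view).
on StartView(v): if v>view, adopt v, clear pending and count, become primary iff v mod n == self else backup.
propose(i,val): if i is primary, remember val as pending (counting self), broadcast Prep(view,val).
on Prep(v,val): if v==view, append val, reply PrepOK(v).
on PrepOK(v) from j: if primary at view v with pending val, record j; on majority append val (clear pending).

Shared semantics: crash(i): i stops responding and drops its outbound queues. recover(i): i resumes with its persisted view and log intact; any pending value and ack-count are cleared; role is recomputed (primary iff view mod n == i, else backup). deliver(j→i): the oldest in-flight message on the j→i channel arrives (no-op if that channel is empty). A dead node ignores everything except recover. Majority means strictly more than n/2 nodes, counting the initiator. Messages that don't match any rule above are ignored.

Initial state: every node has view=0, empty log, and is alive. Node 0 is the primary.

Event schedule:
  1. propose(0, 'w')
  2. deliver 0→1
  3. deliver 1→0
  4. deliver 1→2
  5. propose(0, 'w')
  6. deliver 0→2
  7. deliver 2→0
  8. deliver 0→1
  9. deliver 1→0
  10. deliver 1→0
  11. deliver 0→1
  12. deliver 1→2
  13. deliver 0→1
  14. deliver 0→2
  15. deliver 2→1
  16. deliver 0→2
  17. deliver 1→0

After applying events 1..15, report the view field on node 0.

0

e1 propose(0,'w'): ·
e2 deliver 0→1: 1[back,v=0,w]
e3 deliver 1→0: 0[prim,v=0,w]
e4 deliver 1→2: ·
e5 propose(0,'w'): ·
e6 deliver 0→2: 2[back,v=0,w]
e7 deliver 2→0: 0[prim,v=0,w,w]
e8 deliver 0→1: 1[back,v=0,w,w]
e9 deliver 1→0: ·
e10 deliver 1→0: ·
e11 deliver 0→1: ·
e12 deliver 1→2: ·
e13 deliver 0→1: ·
e14 deliver 0→2: 2[back,v=0,w,w]
e15 deliver 2→1: ·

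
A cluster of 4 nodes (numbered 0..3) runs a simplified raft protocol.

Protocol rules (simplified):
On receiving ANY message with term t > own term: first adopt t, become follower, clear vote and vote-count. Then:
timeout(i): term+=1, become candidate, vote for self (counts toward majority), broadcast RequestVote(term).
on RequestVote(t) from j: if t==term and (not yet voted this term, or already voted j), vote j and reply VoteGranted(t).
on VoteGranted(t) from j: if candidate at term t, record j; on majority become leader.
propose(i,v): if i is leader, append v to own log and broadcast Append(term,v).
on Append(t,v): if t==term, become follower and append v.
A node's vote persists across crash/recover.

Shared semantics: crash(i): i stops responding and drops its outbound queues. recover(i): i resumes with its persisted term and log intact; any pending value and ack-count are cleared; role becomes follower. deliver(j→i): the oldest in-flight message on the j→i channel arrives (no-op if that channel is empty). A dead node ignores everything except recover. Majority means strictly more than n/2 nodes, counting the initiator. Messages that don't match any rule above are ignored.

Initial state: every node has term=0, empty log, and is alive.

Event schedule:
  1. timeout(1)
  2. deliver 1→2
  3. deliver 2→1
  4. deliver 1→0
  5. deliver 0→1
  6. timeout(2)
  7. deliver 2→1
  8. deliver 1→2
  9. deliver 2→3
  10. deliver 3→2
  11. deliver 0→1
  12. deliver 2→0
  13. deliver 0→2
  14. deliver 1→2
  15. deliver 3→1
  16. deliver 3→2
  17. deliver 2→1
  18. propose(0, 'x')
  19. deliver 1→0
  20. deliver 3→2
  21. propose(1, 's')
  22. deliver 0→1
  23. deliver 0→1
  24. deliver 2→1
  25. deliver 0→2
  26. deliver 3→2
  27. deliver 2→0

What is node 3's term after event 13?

2

e1 timeout(1): 1[cand,t=1,-]
e2 deliver 1→2: 2[foll,t=1,-]
e3 deliver 2→1: ·
e4 deliver 1→0: 0[foll,t=1,-]
e5 deliver 0→1: 1[lead,t=1,-]
e6 timeout(2): 2[cand,t=2,-]
e7 deliver 2→1: 1[foll,t=2,-]
e8 deliver 1→2: ·
e9 deliver 2→3: 3[foll,t=2,-]
e10 deliver 3→2: 2[lead,t=2,-]
e11 deliver 0→1: ·
e12 deliver 2→0: 0[foll,t=2,-]
e13 deliver 0→2: ·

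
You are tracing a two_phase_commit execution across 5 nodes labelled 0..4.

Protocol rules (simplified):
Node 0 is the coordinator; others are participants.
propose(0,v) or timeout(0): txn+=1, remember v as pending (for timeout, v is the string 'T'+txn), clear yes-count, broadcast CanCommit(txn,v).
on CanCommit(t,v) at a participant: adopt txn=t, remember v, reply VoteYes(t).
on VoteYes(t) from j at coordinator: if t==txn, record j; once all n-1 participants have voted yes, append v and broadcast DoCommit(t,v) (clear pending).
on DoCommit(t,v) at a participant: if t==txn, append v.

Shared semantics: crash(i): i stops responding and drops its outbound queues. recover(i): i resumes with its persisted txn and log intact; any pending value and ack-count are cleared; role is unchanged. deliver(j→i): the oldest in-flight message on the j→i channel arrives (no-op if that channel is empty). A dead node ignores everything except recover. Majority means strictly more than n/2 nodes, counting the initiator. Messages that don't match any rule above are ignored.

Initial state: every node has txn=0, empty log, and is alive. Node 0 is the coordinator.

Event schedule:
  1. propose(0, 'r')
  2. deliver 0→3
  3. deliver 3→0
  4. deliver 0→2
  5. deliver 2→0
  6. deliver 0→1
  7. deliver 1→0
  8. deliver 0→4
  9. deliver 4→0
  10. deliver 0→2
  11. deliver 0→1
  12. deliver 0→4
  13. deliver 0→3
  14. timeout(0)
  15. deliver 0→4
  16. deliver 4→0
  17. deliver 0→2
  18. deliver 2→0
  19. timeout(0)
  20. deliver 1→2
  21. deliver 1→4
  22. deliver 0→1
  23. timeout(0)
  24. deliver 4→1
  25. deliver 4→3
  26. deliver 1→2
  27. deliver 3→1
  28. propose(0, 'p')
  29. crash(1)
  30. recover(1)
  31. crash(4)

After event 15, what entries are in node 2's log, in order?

step 1 propose(0,'r'): 0={coor,t=1,log=-}
step 2 deliver 0→3: 3={part,t=1,log=-}
step 3 deliver 3→0: —
step 4 deliver 0→2: 2={part,t=1,log=-}
step 5 deliver 2→0: —
step 6 deliver 0→1: 1={part,t=1,log=-}
step 7 deliver 1→0: —
step 8 deliver 0→4: 4={part,t=1,log=-}
step 9 deliver 4→0: 0={coor,t=1,log=r}
step 10 deliver 0→2: 2={part,t=1,log=r}
step 11 deliver 0→1: 1={part,t=1,log=r}
step 12 deliver 0→4: 4={part,t=1,log=r}
step 13 deliver 0→3: 3={part,t=1,log=r}
step 14 timeout(0): 0={coor,t=2,log=r}
step 15 deliver 0→4: 4={part,t=2,log=r}

r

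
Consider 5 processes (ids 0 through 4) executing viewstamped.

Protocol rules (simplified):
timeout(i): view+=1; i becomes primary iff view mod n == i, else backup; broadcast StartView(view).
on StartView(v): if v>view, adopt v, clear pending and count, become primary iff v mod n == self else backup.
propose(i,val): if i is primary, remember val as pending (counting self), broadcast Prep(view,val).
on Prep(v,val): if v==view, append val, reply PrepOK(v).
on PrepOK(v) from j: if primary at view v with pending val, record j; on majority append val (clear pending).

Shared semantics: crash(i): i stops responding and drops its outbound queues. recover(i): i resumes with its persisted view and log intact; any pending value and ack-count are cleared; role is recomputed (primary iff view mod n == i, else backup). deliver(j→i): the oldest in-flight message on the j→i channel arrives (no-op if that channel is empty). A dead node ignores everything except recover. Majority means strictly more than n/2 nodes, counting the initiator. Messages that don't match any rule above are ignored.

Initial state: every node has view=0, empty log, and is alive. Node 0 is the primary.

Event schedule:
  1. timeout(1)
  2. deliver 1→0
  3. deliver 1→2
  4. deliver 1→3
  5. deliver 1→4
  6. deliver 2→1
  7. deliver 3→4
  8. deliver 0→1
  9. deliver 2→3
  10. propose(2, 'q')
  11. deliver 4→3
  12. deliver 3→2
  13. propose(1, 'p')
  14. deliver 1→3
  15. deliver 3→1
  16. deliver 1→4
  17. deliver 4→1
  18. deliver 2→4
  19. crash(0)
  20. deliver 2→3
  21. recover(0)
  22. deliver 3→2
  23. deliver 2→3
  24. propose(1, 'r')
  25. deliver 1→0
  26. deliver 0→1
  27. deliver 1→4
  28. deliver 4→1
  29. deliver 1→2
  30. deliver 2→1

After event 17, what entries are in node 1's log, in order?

p

after 1 — timeout(1): n1:prim/v1/[-]
after 2 — deliver 1→0: n0:back/v1/[-]
after 3 — deliver 1→2: n2:back/v1/[-]
after 4 — deliver 1→3: n3:back/v1/[-]
after 5 — deliver 1→4: n4:back/v1/[-]
after 6 — deliver 2→1: ·
after 7 — deliver 3→4: ·
after 8 — deliver 0→1: ·
after 9 — deliver 2→3: ·
after 10 — propose(2,'q'): ·
after 11 — deliver 4→3: ·
after 12 — deliver 3→2: ·
after 13 — propose(1,'p'): ·
after 14 — deliver 1→3: n3:back/v1/[p]
after 15 — deliver 3→1: ·
after 16 — deliver 1→4: n4:back/v1/[p]
after 17 — deliver 4→1: n1:prim/v1/[p]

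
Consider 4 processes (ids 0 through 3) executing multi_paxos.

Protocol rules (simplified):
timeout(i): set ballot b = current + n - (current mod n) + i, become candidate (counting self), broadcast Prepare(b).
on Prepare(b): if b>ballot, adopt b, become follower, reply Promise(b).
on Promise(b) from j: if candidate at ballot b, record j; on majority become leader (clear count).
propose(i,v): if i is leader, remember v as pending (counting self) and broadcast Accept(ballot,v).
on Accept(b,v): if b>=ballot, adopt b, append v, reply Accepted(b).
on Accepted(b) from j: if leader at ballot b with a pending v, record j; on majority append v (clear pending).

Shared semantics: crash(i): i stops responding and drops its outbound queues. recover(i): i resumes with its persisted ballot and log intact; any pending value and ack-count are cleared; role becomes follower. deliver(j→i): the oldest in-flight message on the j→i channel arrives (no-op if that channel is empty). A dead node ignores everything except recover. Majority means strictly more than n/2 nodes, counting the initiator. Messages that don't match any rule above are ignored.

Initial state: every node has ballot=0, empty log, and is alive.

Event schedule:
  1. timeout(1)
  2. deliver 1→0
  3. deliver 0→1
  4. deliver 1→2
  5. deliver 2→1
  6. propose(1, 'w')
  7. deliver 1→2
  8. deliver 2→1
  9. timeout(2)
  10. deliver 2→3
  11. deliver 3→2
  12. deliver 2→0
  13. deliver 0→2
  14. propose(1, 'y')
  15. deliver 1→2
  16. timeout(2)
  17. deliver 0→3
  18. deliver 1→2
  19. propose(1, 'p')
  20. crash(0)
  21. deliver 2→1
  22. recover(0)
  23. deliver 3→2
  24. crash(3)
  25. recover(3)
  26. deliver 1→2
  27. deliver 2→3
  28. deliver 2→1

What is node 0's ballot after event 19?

10

step 1 timeout(1): 1={cand,b=5,log=-}
step 2 deliver 1→0: 0={foll,b=5,log=-}
step 3 deliver 0→1: —
step 4 deliver 1→2: 2={foll,b=5,log=-}
step 5 deliver 2→1: 1={lead,b=5,log=-}
step 6 propose(1,'w'): —
step 7 deliver 1→2: 2={foll,b=5,log=w}
step 8 deliver 2→1: —
step 9 timeout(2): 2={cand,b=10,log=w}
step 10 deliver 2→3: 3={foll,b=10,log=-}
step 11 deliver 3→2: —
step 12 deliver 2→0: 0={foll,b=10,log=-}
step 13 deliver 0→2: 2={lead,b=10,log=w}
step 14 propose(1,'y'): —
step 15 deliver 1→2: —
step 16 timeout(2): 2={cand,b=14,log=w}
step 17 deliver 0→3: —
step 18 deliver 1→2: —
step 19 propose(1,'p'): —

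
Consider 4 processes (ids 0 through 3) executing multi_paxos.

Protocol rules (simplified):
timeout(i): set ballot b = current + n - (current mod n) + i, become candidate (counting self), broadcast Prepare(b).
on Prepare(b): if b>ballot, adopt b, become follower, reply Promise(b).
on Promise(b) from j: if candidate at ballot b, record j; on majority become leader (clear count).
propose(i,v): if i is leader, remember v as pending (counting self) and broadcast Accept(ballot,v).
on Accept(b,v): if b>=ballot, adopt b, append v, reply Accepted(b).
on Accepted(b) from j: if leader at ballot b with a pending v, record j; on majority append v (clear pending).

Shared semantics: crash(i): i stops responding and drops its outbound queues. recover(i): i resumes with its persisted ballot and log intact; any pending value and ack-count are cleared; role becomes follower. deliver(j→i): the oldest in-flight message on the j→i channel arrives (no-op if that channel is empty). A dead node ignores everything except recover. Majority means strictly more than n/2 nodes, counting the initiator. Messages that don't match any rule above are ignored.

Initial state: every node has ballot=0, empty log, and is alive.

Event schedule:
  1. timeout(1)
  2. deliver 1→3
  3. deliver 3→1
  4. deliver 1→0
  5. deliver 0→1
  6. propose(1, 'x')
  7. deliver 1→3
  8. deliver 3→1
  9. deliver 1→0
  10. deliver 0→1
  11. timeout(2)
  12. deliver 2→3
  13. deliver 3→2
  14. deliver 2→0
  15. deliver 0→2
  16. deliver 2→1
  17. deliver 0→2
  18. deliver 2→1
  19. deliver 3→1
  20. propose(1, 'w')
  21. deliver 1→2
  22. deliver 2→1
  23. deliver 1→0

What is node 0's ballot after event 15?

[1] timeout(1) → N1(cand b5 [-])
[2] deliver 1→3 → N3(foll b5 [-])
[3] deliver 3→1 → ∅
[4] deliver 1→0 → N0(foll b5 [-])
[5] deliver 0→1 → N1(lead b5 [-])
[6] propose(1,'x') → ∅
[7] deliver 1→3 → N3(foll b5 [x])
[8] deliver 3→1 → ∅
[9] deliver 1→0 → N0(foll b5 [x])
[10] deliver 0→1 → N1(lead b5 [x])
[11] timeout(2) → N2(cand b6 [-])
[12] deliver 2→3 → N3(foll b6 [x])
[13] deliver 3→2 → ∅
[14] deliver 2→0 → N0(foll b6 [x])
[15] deliver 0→2 → N2(lead b6 [-])

6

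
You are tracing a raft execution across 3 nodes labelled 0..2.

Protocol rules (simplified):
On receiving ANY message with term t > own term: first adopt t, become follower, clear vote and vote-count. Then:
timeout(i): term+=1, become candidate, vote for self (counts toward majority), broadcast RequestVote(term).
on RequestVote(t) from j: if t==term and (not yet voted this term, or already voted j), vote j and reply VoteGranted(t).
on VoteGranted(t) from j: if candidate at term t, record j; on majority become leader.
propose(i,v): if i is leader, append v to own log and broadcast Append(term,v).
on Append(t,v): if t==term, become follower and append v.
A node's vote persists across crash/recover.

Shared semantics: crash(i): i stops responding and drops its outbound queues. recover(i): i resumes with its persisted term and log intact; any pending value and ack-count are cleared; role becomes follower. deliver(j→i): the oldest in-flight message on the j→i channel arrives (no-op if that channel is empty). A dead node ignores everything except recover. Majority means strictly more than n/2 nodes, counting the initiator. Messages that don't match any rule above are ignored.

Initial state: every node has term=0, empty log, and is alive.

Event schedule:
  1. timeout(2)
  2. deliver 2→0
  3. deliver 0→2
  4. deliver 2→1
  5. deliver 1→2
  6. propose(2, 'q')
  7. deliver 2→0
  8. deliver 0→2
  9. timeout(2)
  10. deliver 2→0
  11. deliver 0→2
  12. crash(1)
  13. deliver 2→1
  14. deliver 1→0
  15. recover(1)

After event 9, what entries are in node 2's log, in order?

q

e1 timeout(2): 2[cand,t=1,-]
e2 deliver 2→0: 0[foll,t=1,-]
e3 deliver 0→2: 2[lead,t=1,-]
e4 deliver 2→1: 1[foll,t=1,-]
e5 deliver 1→2: ·
e6 propose(2,'q'): 2[lead,t=1,q]
e7 deliver 2→0: 0[foll,t=1,q]
e8 deliver 0→2: ·
e9 timeout(2): 2[cand,t=2,q]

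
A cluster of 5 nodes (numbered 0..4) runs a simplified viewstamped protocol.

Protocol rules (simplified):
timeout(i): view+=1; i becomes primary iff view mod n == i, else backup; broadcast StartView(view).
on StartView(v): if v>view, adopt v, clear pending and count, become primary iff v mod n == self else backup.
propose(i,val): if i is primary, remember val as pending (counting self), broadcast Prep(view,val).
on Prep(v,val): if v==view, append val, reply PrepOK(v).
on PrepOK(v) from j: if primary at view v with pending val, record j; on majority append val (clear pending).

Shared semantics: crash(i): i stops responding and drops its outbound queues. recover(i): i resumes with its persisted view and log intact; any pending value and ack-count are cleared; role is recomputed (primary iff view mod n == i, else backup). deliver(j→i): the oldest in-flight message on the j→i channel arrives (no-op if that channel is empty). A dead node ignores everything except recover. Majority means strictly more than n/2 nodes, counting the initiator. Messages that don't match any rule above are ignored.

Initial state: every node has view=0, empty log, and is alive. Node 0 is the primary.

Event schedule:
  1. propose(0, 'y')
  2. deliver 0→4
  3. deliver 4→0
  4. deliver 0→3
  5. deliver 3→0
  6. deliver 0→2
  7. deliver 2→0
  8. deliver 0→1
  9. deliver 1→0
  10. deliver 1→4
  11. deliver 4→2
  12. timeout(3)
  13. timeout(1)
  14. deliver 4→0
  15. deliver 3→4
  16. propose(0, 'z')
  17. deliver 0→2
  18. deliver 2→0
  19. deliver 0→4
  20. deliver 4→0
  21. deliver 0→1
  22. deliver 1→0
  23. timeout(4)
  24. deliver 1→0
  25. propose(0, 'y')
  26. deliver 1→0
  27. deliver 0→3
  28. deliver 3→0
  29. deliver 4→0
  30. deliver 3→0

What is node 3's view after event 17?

after 1 — propose(0,'y'): ·
after 2 — deliver 0→4: n4:back/v0/[y]
after 3 — deliver 4→0: ·
after 4 — deliver 0→3: n3:back/v0/[y]
after 5 — deliver 3→0: n0:prim/v0/[y]
after 6 — deliver 0→2: n2:back/v0/[y]
after 7 — deliver 2→0: ·
after 8 — deliver 0→1: n1:back/v0/[y]
after 9 — deliver 1→0: ·
after 10 — deliver 1→4: ·
after 11 — deliver 4→2: ·
after 12 — timeout(3): n3:back/v1/[y]
after 13 — timeout(1): n1:prim/v1/[y]
after 14 — deliver 4→0: ·
after 15 — deliver 3→4: n4:back/v1/[y]
after 16 — propose(0,'z'): ·
after 17 — deliver 0→2: n2:back/v0/[y,z]

1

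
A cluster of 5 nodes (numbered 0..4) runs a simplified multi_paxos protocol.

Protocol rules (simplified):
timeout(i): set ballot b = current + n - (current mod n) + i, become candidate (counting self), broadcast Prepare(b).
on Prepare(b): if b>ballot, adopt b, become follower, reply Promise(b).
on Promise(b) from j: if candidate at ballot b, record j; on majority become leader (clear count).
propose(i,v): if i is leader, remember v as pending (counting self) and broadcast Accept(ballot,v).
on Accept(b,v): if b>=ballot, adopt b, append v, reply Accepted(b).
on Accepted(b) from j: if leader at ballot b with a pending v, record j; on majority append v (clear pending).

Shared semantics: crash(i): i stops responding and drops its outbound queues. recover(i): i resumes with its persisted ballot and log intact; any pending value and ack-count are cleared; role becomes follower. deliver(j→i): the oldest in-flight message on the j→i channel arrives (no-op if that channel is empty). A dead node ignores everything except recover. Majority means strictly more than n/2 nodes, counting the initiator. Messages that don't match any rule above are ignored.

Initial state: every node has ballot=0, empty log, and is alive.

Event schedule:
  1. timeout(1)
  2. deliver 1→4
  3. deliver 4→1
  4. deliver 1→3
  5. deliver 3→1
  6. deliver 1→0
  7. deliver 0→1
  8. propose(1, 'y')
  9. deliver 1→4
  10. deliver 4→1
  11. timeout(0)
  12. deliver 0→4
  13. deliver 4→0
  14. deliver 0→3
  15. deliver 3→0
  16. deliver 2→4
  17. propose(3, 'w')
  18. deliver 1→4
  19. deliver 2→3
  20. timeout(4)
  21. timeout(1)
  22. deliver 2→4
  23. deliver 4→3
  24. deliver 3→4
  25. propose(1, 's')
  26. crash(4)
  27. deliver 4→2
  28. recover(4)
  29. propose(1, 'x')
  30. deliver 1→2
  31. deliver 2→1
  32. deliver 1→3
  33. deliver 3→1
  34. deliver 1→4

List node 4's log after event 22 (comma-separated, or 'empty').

[1] timeout(1) → N1(cand b6 [-])
[2] deliver 1→4 → N4(foll b6 [-])
[3] deliver 4→1 → ∅
[4] deliver 1→3 → N3(foll b6 [-])
[5] deliver 3→1 → N1(lead b6 [-])
[6] deliver 1→0 → N0(foll b6 [-])
[7] deliver 0→1 → ∅
[8] propose(1,'y') → ∅
[9] deliver 1→4 → N4(foll b6 [y])
[10] deliver 4→1 → ∅
[11] timeout(0) → N0(cand b10 [-])
[12] deliver 0→4 → N4(foll b10 [y])
[13] deliver 4→0 → ∅
[14] deliver 0→3 → N3(foll b10 [-])
[15] deliver 3→0 → N0(lead b10 [-])
[16] deliver 2→4 → ∅
[17] propose(3,'w') → ∅
[18] deliver 1→4 → ∅
[19] deliver 2→3 → ∅
[20] timeout(4) → N4(cand b19 [y])
[21] timeout(1) → N1(cand b11 [-])
[22] deliver 2→4 → ∅

y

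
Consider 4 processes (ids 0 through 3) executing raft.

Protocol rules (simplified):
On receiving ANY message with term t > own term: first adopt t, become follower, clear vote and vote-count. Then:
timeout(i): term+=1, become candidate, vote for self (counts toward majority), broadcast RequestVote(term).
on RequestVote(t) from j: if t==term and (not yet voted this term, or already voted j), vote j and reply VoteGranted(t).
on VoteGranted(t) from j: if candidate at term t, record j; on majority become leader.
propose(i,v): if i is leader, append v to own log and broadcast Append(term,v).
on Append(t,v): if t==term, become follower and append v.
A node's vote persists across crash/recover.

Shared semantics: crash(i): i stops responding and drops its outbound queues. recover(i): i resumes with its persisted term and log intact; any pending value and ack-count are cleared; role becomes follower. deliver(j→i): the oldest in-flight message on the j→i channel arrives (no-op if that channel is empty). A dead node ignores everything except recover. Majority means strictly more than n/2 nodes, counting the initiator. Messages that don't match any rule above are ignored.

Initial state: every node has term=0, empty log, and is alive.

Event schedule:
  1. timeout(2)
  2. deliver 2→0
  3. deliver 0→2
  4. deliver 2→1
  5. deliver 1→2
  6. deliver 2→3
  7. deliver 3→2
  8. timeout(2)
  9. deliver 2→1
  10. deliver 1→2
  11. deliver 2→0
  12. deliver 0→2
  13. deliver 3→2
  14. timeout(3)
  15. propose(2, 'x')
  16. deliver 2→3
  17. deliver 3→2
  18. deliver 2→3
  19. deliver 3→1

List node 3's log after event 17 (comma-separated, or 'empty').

empty

step 1 timeout(2): 2={cand,t=1,log=-}
step 2 deliver 2→0: 0={foll,t=1,log=-}
step 3 deliver 0→2: —
step 4 deliver 2→1: 1={foll,t=1,log=-}
step 5 deliver 1→2: 2={lead,t=1,log=-}
step 6 deliver 2→3: 3={foll,t=1,log=-}
step 7 deliver 3→2: —
step 8 timeout(2): 2={cand,t=2,log=-}
step 9 deliver 2→1: 1={foll,t=2,log=-}
step 10 deliver 1→2: —
step 11 deliver 2→0: 0={foll,t=2,log=-}
step 12 deliver 0→2: 2={lead,t=2,log=-}
step 13 deliver 3→2: —
step 14 timeout(3): 3={cand,t=2,log=-}
step 15 propose(2,'x'): 2={lead,t=2,log=x}
step 16 deliver 2→3: —
step 17 deliver 3→2: —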